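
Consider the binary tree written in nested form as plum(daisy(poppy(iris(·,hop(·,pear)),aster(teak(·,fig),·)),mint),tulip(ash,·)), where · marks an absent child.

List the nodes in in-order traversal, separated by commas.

iris, hop, pear, poppy, teak, fig, aster, daisy, mint, plum, ash, tulip

In-order visits the left subtree, then the node, then the right subtree.
At plum: go left to daisy.
  At daisy: go left to poppy.
    At poppy: go left to iris.
      At iris: no left child.
      Visit iris.
      At iris: go right to hop.
        At hop: no left child.
        Visit hop.
        At hop: go right to pear.
          pear is a leaf — visit pear.
    Visit poppy.
    At poppy: go right to aster.
      At aster: go left to teak.
        At teak: no left child.
        Visit teak.
        At teak: go right to fig.
          fig is a leaf — visit fig.
      Visit aster.
      At aster: no right child.
  Visit daisy.
  At daisy: go right to mint.
    mint is a leaf — visit mint.
Visit plum.
At plum: go right to tulip.
  At tulip: go left to ash.
    ash is a leaf — visit ash.
  Visit tulip.
  At tulip: no right child.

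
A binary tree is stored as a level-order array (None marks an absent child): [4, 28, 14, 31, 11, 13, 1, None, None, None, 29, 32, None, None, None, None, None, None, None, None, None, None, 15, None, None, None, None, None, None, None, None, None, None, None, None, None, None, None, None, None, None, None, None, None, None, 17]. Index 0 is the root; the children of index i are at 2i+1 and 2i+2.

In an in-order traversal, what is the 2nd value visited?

In-order visits the left subtree, then the node, then the right subtree.
At 4: go left to 28.
  At 28: go left to 31.
    31 is a leaf — visit 31.
  Visit 28.
  At 28: go right to 11.
    At 11: no left child.
    Visit 11.
    At 11: go right to 29.
      At 29: no left child.
      Visit 29.
      At 29: go right to 15.
        At 15: go left to 17.
          17 is a leaf — visit 17.
        Visit 15.
        At 15: no right child.
Visit 4.
At 4: go right to 14.
  At 14: go left to 13.
    At 13: go left to 32.
      32 is a leaf — visit 32.
    Visit 13.
    At 13: no right child.
  Visit 14.
  At 14: go right to 1.
    1 is a leaf — visit 1.
Full in-order sequence: 31, 28, 11, 29, 17, 15, 4, 32, 13, 14, 1.

28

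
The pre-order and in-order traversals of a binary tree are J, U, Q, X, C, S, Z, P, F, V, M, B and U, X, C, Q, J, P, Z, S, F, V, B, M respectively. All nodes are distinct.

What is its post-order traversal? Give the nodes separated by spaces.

C X Q U P Z B M V F S J

The first element of pre-order is the root; it splits in-order into left and right subtrees.
Root J: left subtree has 4 nodes {U, X, C, Q}, right has 7 {P, Z, S, F, V, B, M}.
  Root U: left subtree has 0 nodes { }, right has 3 {X, C, Q}.
    Root Q: left subtree has 2 nodes {X, C}, right has 0 { }.
      Root X: left subtree has 0 nodes { }, right has 1 {C}.
  Root S: left subtree has 2 nodes {P, Z}, right has 4 {F, V, B, M}.
    Root Z: left subtree has 1 node {P}, right has 0 { }.
    Root F: left subtree has 0 nodes { }, right has 3 {V, B, M}.
      Root V: left subtree has 0 nodes { }, right has 2 {B, M}.
        Root M: left subtree has 1 node {B}, right has 0 { }.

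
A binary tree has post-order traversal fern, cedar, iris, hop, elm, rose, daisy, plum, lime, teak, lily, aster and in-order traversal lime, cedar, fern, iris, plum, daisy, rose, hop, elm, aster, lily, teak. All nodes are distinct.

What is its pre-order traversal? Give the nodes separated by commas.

The last element of post-order is the root; it splits in-order into left and right subtrees.
Root aster: left subtree has 9 nodes {lime, cedar, fern, iris, plum, daisy, rose, hop, elm}, right has 2 {lily, teak}.
  Root lime: left subtree has 0 nodes { }, right has 8 {cedar, fern, iris, plum, daisy, rose, hop, elm}.
    Root plum: left subtree has 3 nodes {cedar, fern, iris}, right has 4 {daisy, rose, hop, elm}.
      Root iris: left subtree has 2 nodes {cedar, fern}, right has 0 { }.
        Root cedar: left subtree has 0 nodes { }, right has 1 {fern}.
      Root daisy: left subtree has 0 nodes { }, right has 3 {rose, hop, elm}.
        Root rose: left subtree has 0 nodes { }, right has 2 {hop, elm}.
          Root elm: left subtree has 1 node {hop}, right has 0 { }.
  Root lily: left subtree has 0 nodes { }, right has 1 {teak}.

aster, lime, plum, iris, cedar, fern, daisy, rose, elm, hop, lily, teak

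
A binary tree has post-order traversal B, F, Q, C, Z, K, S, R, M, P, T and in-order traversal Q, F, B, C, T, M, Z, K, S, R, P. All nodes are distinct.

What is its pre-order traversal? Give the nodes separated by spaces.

T C Q F B P M R S K Z

The last element of post-order is the root; it splits in-order into left and right subtrees.
Root T: left subtree has 4 nodes {Q, F, B, C}, right has 6 {M, Z, K, S, R, P}.
  Root C: left subtree has 3 nodes {Q, F, B}, right has 0 { }.
    Root Q: left subtree has 0 nodes { }, right has 2 {F, B}.
      Root F: left subtree has 0 nodes { }, right has 1 {B}.
  Root P: left subtree has 5 nodes {M, Z, K, S, R}, right has 0 { }.
    Root M: left subtree has 0 nodes { }, right has 4 {Z, K, S, R}.
      Root R: left subtree has 3 nodes {Z, K, S}, right has 0 { }.
        Root S: left subtree has 2 nodes {Z, K}, right has 0 { }.
          Root K: left subtree has 1 node {Z}, right has 0 { }.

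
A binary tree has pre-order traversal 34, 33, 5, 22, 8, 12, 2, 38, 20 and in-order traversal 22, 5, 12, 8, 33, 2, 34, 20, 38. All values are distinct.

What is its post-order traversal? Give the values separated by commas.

The first element of pre-order is the root; it splits in-order into left and right subtrees.
Root 34: left subtree has 6 nodes {22, 5, 12, 8, 33, 2}, right has 2 {20, 38}.
  Root 33: left subtree has 4 nodes {22, 5, 12, 8}, right has 1 {2}.
    Root 5: left subtree has 1 node {22}, right has 2 {12, 8}.
      Root 8: left subtree has 1 node {12}, right has 0 { }.
  Root 38: left subtree has 1 node {20}, right has 0 { }.

22, 12, 8, 5, 2, 33, 20, 38, 34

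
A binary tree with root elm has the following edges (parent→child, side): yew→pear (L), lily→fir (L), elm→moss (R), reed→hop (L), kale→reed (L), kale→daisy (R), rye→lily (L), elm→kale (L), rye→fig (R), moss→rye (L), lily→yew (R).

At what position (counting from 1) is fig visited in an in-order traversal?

11

In-order visits the left subtree, then the node, then the right subtree.
At elm: go left to kale.
  At kale: go left to reed.
    At reed: go left to hop.
      hop is a leaf — visit hop.
    Visit reed.
    At reed: no right child.
  Visit kale.
  At kale: go right to daisy.
    daisy is a leaf — visit daisy.
Visit elm.
At elm: go right to moss.
  At moss: go left to rye.
    At rye: go left to lily.
      At lily: go left to fir.
        fir is a leaf — visit fir.
      Visit lily.
      At lily: go right to yew.
        At yew: go left to pear.
          pear is a leaf — visit pear.
        Visit yew.
        At yew: no right child.
    Visit rye.
    At rye: go right to fig.
      fig is a leaf — visit fig.
  Visit moss.
  At moss: no right child.
Full in-order sequence: hop, reed, kale, daisy, elm, fir, lily, pear, yew, rye, fig, moss.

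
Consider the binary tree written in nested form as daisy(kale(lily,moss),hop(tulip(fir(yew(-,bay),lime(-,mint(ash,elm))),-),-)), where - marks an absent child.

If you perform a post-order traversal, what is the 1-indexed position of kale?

3

Post-order visits the left subtree, then the right subtree, then the node.
At daisy: go left to kale.
  At kale: go left to lily.
    lily is a leaf — visit lily.
  At kale: go right to moss.
    moss is a leaf — visit moss.
  Visit kale.
At daisy: go right to hop.
  At hop: go left to tulip.
    At tulip: go left to fir.
      At fir: go left to yew.
        At yew: no left child.
        At yew: go right to bay.
          bay is a leaf — visit bay.
        Visit yew.
      At fir: go right to lime.
        At lime: no left child.
        At lime: go right to mint.
          At mint: go left to ash.
            ash is a leaf — visit ash.
          At mint: go right to elm.
            elm is a leaf — visit elm.
          Visit mint.
        Visit lime.
      Visit fir.
    At tulip: no right child.
    Visit tulip.
  At hop: no right child.
  Visit hop.
Visit daisy.
Full post-order sequence: lily, moss, kale, bay, yew, ash, elm, mint, lime, fir, tulip, hop, daisy.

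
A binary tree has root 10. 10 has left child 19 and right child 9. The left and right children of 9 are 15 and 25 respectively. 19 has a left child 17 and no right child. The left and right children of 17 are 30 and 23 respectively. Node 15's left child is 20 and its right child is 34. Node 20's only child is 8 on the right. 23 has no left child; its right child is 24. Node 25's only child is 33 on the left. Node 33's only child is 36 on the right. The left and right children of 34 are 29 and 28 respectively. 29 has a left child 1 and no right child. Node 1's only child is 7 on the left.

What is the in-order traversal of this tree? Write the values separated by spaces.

In-order visits the left subtree, then the node, then the right subtree.
At 10: go left to 19.
  At 19: go left to 17.
    At 17: go left to 30.
      30 is a leaf — visit 30.
    Visit 17.
    At 17: go right to 23.
      At 23: no left child.
      Visit 23.
      At 23: go right to 24.
        24 is a leaf — visit 24.
  Visit 19.
  At 19: no right child.
Visit 10.
At 10: go right to 9.
  At 9: go left to 15.
    At 15: go left to 20.
      At 20: no left child.
      Visit 20.
      At 20: go right to 8.
        8 is a leaf — visit 8.
    Visit 15.
    At 15: go right to 34.
      At 34: go left to 29.
        At 29: go left to 1.
          At 1: go left to 7.
            7 is a leaf — visit 7.
          Visit 1.
          At 1: no right child.
        Visit 29.
        At 29: no right child.
      Visit 34.
      At 34: go right to 28.
        28 is a leaf — visit 28.
  Visit 9.
  At 9: go right to 25.
    At 25: go left to 33.
      At 33: no left child.
      Visit 33.
      At 33: go right to 36.
        36 is a leaf — visit 36.
    Visit 25.
    At 25: no right child.

30 17 23 24 19 10 20 8 15 7 1 29 34 28 9 33 36 25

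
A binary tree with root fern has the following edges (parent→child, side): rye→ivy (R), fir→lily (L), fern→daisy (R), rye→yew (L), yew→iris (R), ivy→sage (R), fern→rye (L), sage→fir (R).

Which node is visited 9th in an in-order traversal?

daisy

In-order visits the left subtree, then the node, then the right subtree.
At fern: go left to rye.
  At rye: go left to yew.
    At yew: no left child.
    Visit yew.
    At yew: go right to iris.
      iris is a leaf — visit iris.
  Visit rye.
  At rye: go right to ivy.
    At ivy: no left child.
    Visit ivy.
    At ivy: go right to sage.
      At sage: no left child.
      Visit sage.
      At sage: go right to fir.
        At fir: go left to lily.
          lily is a leaf — visit lily.
        Visit fir.
        At fir: no right child.
Visit fern.
At fern: go right to daisy.
  daisy is a leaf — visit daisy.
Full in-order sequence: yew, iris, rye, ivy, sage, lily, fir, fern, daisy.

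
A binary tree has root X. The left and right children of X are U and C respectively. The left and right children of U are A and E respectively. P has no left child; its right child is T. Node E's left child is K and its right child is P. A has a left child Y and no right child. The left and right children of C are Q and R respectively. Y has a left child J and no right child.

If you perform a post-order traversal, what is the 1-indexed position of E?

7

Post-order visits the left subtree, then the right subtree, then the node.
At X: go left to U.
  At U: go left to A.
    At A: go left to Y.
      At Y: go left to J.
        J is a leaf — visit J.
      At Y: no right child.
      Visit Y.
    At A: no right child.
    Visit A.
  At U: go right to E.
    At E: go left to K.
      K is a leaf — visit K.
    At E: go right to P.
      At P: no left child.
      At P: go right to T.
        T is a leaf — visit T.
      Visit P.
    Visit E.
  Visit U.
At X: go right to C.
  At C: go left to Q.
    Q is a leaf — visit Q.
  At C: go right to R.
    R is a leaf — visit R.
  Visit C.
Visit X.
Full post-order sequence: J, Y, A, K, T, P, E, U, Q, R, C, X.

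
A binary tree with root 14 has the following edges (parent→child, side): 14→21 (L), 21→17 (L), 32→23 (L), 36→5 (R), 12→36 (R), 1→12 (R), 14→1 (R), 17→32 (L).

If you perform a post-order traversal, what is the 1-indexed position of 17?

Post-order visits the left subtree, then the right subtree, then the node.
At 14: go left to 21.
  At 21: go left to 17.
    At 17: go left to 32.
      At 32: go left to 23.
        23 is a leaf — visit 23.
      At 32: no right child.
      Visit 32.
    At 17: no right child.
    Visit 17.
  At 21: no right child.
  Visit 21.
At 14: go right to 1.
  At 1: no left child.
  At 1: go right to 12.
    At 12: no left child.
    At 12: go right to 36.
      At 36: no left child.
      At 36: go right to 5.
        5 is a leaf — visit 5.
      Visit 36.
    Visit 12.
  Visit 1.
Visit 14.
Full post-order sequence: 23, 32, 17, 21, 5, 36, 12, 1, 14.

3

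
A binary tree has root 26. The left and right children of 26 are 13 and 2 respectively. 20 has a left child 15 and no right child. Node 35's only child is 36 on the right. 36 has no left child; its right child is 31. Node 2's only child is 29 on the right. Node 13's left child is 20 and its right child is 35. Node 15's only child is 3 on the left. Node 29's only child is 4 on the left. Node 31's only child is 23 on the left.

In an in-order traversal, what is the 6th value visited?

In-order visits the left subtree, then the node, then the right subtree.
At 26: go left to 13.
  At 13: go left to 20.
    At 20: go left to 15.
      At 15: go left to 3.
        3 is a leaf — visit 3.
      Visit 15.
      At 15: no right child.
    Visit 20.
    At 20: no right child.
  Visit 13.
  At 13: go right to 35.
    At 35: no left child.
    Visit 35.
    At 35: go right to 36.
      At 36: no left child.
      Visit 36.
      At 36: go right to 31.
        At 31: go left to 23.
          23 is a leaf — visit 23.
        Visit 31.
        At 31: no right child.
Visit 26.
At 26: go right to 2.
  At 2: no left child.
  Visit 2.
  At 2: go right to 29.
    At 29: go left to 4.
      4 is a leaf — visit 4.
    Visit 29.
    At 29: no right child.
Full in-order sequence: 3, 15, 20, 13, 35, 36, 23, 31, 26, 2, 4, 29.

36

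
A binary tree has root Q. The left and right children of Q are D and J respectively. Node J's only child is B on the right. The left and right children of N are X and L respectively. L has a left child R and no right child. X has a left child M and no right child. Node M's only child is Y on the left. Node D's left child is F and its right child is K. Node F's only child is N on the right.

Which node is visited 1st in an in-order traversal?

In-order visits the left subtree, then the node, then the right subtree.
At Q: go left to D.
  At D: go left to F.
    At F: no left child.
    Visit F.
    At F: go right to N.
      At N: go left to X.
        At X: go left to M.
          At M: go left to Y.
            Y is a leaf — visit Y.
          Visit M.
          At M: no right child.
        Visit X.
        At X: no right child.
      Visit N.
      At N: go right to L.
        At L: go left to R.
          R is a leaf — visit R.
        Visit L.
        At L: no right child.
  Visit D.
  At D: go right to K.
    K is a leaf — visit K.
Visit Q.
At Q: go right to J.
  At J: no left child.
  Visit J.
  At J: go right to B.
    B is a leaf — visit B.
Full in-order sequence: F, Y, M, X, N, R, L, D, K, Q, J, B.

F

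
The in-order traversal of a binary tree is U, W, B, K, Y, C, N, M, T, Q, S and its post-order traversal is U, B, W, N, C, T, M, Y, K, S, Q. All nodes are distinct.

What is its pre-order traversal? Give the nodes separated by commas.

The last element of post-order is the root; it splits in-order into left and right subtrees.
Root Q: left subtree has 9 nodes {U, W, B, K, Y, C, N, M, T}, right has 1 {S}.
  Root K: left subtree has 3 nodes {U, W, B}, right has 5 {Y, C, N, M, T}.
    Root W: left subtree has 1 node {U}, right has 1 {B}.
    Root Y: left subtree has 0 nodes { }, right has 4 {C, N, M, T}.
      Root M: left subtree has 2 nodes {C, N}, right has 1 {T}.
        Root C: left subtree has 0 nodes { }, right has 1 {N}.

Q, K, W, U, B, Y, M, C, N, T, S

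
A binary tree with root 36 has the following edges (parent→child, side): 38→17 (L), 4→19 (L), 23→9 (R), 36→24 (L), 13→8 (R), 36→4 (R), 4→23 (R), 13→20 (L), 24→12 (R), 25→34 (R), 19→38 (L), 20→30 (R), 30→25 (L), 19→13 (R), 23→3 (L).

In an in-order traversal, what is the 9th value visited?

34

In-order visits the left subtree, then the node, then the right subtree.
At 36: go left to 24.
  At 24: no left child.
  Visit 24.
  At 24: go right to 12.
    12 is a leaf — visit 12.
Visit 36.
At 36: go right to 4.
  At 4: go left to 19.
    At 19: go left to 38.
      At 38: go left to 17.
        17 is a leaf — visit 17.
      Visit 38.
      At 38: no right child.
    Visit 19.
    At 19: go right to 13.
      At 13: go left to 20.
        At 20: no left child.
        Visit 20.
        At 20: go right to 30.
          At 30: go left to 25.
            At 25: no left child.
            Visit 25.
            At 25: go right to 34.
              34 is a leaf — visit 34.
          Visit 30.
          At 30: no right child.
      Visit 13.
      At 13: go right to 8.
        8 is a leaf — visit 8.
  Visit 4.
  At 4: go right to 23.
    At 23: go left to 3.
      3 is a leaf — visit 3.
    Visit 23.
    At 23: go right to 9.
      9 is a leaf — visit 9.
Full in-order sequence: 24, 12, 36, 17, 38, 19, 20, 25, 34, 30, 13, 8, 4, 3, 23, 9.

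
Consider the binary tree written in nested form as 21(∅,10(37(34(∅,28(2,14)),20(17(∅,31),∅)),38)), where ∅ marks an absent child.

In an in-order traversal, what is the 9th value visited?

In-order visits the left subtree, then the node, then the right subtree.
At 21: no left child.
Visit 21.
At 21: go right to 10.
  At 10: go left to 37.
    At 37: go left to 34.
      At 34: no left child.
      Visit 34.
      At 34: go right to 28.
        At 28: go left to 2.
          2 is a leaf — visit 2.
        Visit 28.
        At 28: go right to 14.
          14 is a leaf — visit 14.
    Visit 37.
    At 37: go right to 20.
      At 20: go left to 17.
        At 17: no left child.
        Visit 17.
        At 17: go right to 31.
          31 is a leaf — visit 31.
      Visit 20.
      At 20: no right child.
  Visit 10.
  At 10: go right to 38.
    38 is a leaf — visit 38.
Full in-order sequence: 21, 34, 2, 28, 14, 37, 17, 31, 20, 10, 38.

20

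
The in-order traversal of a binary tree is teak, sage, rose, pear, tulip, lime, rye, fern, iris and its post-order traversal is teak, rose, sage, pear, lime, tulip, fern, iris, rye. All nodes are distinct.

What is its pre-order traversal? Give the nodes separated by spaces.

rye tulip pear sage teak rose lime iris fern

The last element of post-order is the root; it splits in-order into left and right subtrees.
Root rye: left subtree has 6 nodes {teak, sage, rose, pear, tulip, lime}, right has 2 {fern, iris}.
  Root tulip: left subtree has 4 nodes {teak, sage, rose, pear}, right has 1 {lime}.
    Root pear: left subtree has 3 nodes {teak, sage, rose}, right has 0 { }.
      Root sage: left subtree has 1 node {teak}, right has 1 {rose}.
  Root iris: left subtree has 1 node {fern}, right has 0 { }.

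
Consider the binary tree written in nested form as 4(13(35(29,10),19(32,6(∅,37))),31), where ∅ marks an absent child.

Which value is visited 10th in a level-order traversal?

Level-order visits nodes level by level from the root, left to right within each level.
Level 0: 4
Level 1: 13, 31
Level 2: 35, 19
Level 3: 29, 10, 32, 6
Level 4: 37
Full level-order sequence: 4, 13, 31, 35, 19, 29, 10, 32, 6, 37.

37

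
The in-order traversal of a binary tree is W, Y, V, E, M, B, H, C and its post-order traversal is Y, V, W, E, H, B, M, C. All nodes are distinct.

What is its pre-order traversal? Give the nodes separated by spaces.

C M E W V Y B H

The last element of post-order is the root; it splits in-order into left and right subtrees.
Root C: left subtree has 7 nodes {W, Y, V, E, M, B, H}, right has 0 { }.
  Root M: left subtree has 4 nodes {W, Y, V, E}, right has 2 {B, H}.
    Root E: left subtree has 3 nodes {W, Y, V}, right has 0 { }.
      Root W: left subtree has 0 nodes { }, right has 2 {Y, V}.
        Root V: left subtree has 1 node {Y}, right has 0 { }.
    Root B: left subtree has 0 nodes { }, right has 1 {H}.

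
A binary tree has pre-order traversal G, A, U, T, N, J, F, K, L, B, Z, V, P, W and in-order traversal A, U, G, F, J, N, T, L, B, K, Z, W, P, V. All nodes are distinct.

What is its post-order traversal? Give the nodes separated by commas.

U, A, F, J, N, B, L, W, P, V, Z, K, T, G

The first element of pre-order is the root; it splits in-order into left and right subtrees.
Root G: left subtree has 2 nodes {A, U}, right has 11 {F, J, N, T, L, B, K, Z, W, P, V}.
  Root A: left subtree has 0 nodes { }, right has 1 {U}.
  Root T: left subtree has 3 nodes {F, J, N}, right has 7 {L, B, K, Z, W, P, V}.
    Root N: left subtree has 2 nodes {F, J}, right has 0 { }.
      Root J: left subtree has 1 node {F}, right has 0 { }.
    Root K: left subtree has 2 nodes {L, B}, right has 4 {Z, W, P, V}.
      Root L: left subtree has 0 nodes { }, right has 1 {B}.
      Root Z: left subtree has 0 nodes { }, right has 3 {W, P, V}.
        Root V: left subtree has 2 nodes {W, P}, right has 0 { }.
          Root P: left subtree has 1 node {W}, right has 0 { }.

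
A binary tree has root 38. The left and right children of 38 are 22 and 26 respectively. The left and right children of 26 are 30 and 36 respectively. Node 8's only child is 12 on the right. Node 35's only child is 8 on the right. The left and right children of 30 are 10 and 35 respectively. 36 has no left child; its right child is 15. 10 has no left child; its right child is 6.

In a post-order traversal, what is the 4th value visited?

12

Post-order visits the left subtree, then the right subtree, then the node.
At 38: go left to 22.
  22 is a leaf — visit 22.
At 38: go right to 26.
  At 26: go left to 30.
    At 30: go left to 10.
      At 10: no left child.
      At 10: go right to 6.
        6 is a leaf — visit 6.
      Visit 10.
    At 30: go right to 35.
      At 35: no left child.
      At 35: go right to 8.
        At 8: no left child.
        At 8: go right to 12.
          12 is a leaf — visit 12.
        Visit 8.
      Visit 35.
    Visit 30.
  At 26: go right to 36.
    At 36: no left child.
    At 36: go right to 15.
      15 is a leaf — visit 15.
    Visit 36.
  Visit 26.
Visit 38.
Full post-order sequence: 22, 6, 10, 12, 8, 35, 30, 15, 36, 26, 38.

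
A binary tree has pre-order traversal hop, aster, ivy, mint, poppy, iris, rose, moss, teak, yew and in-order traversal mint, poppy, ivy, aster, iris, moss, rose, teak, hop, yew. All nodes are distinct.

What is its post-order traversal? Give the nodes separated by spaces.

poppy mint ivy moss teak rose iris aster yew hop

The first element of pre-order is the root; it splits in-order into left and right subtrees.
Root hop: left subtree has 8 nodes {mint, poppy, ivy, aster, iris, moss, rose, teak}, right has 1 {yew}.
  Root aster: left subtree has 3 nodes {mint, poppy, ivy}, right has 4 {iris, moss, rose, teak}.
    Root ivy: left subtree has 2 nodes {mint, poppy}, right has 0 { }.
      Root mint: left subtree has 0 nodes { }, right has 1 {poppy}.
    Root iris: left subtree has 0 nodes { }, right has 3 {moss, rose, teak}.
      Root rose: left subtree has 1 node {moss}, right has 1 {teak}.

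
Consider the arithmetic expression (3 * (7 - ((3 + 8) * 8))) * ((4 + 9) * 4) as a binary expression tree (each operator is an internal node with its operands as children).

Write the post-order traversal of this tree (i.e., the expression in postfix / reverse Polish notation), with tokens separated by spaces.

Post-order on an expression tree gives postfix notation: for each operator, emit left operand, right operand, then the operator.

3 7 3 8 + 8 * - * 4 9 + 4 * *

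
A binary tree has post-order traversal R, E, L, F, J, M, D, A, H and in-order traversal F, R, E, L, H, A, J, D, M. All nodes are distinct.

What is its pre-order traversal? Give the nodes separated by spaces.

The last element of post-order is the root; it splits in-order into left and right subtrees.
Root H: left subtree has 4 nodes {F, R, E, L}, right has 4 {A, J, D, M}.
  Root F: left subtree has 0 nodes { }, right has 3 {R, E, L}.
    Root L: left subtree has 2 nodes {R, E}, right has 0 { }.
      Root E: left subtree has 1 node {R}, right has 0 { }.
  Root A: left subtree has 0 nodes { }, right has 3 {J, D, M}.
    Root D: left subtree has 1 node {J}, right has 1 {M}.

H F L E R A D J M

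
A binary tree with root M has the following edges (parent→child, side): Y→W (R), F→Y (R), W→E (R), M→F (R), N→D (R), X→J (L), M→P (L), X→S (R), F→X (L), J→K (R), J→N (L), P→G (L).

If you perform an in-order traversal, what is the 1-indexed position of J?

In-order visits the left subtree, then the node, then the right subtree.
At M: go left to P.
  At P: go left to G.
    G is a leaf — visit G.
  Visit P.
  At P: no right child.
Visit M.
At M: go right to F.
  At F: go left to X.
    At X: go left to J.
      At J: go left to N.
        At N: no left child.
        Visit N.
        At N: go right to D.
          D is a leaf — visit D.
      Visit J.
      At J: go right to K.
        K is a leaf — visit K.
    Visit X.
    At X: go right to S.
      S is a leaf — visit S.
  Visit F.
  At F: go right to Y.
    At Y: no left child.
    Visit Y.
    At Y: go right to W.
      At W: no left child.
      Visit W.
      At W: go right to E.
        E is a leaf — visit E.
Full in-order sequence: G, P, M, N, D, J, K, X, S, F, Y, W, E.

6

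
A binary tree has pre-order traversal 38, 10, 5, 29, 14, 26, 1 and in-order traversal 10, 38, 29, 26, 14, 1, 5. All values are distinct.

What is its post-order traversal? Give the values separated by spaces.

The first element of pre-order is the root; it splits in-order into left and right subtrees.
Root 38: left subtree has 1 node {10}, right has 5 {29, 26, 14, 1, 5}.
  Root 5: left subtree has 4 nodes {29, 26, 14, 1}, right has 0 { }.
    Root 29: left subtree has 0 nodes { }, right has 3 {26, 14, 1}.
      Root 14: left subtree has 1 node {26}, right has 1 {1}.

10 26 1 14 29 5 38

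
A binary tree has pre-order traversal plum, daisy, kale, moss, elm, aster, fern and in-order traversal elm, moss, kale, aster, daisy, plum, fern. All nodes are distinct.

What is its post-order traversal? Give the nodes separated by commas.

The first element of pre-order is the root; it splits in-order into left and right subtrees.
Root plum: left subtree has 5 nodes {elm, moss, kale, aster, daisy}, right has 1 {fern}.
  Root daisy: left subtree has 4 nodes {elm, moss, kale, aster}, right has 0 { }.
    Root kale: left subtree has 2 nodes {elm, moss}, right has 1 {aster}.
      Root moss: left subtree has 1 node {elm}, right has 0 { }.

elm, moss, aster, kale, daisy, fern, plum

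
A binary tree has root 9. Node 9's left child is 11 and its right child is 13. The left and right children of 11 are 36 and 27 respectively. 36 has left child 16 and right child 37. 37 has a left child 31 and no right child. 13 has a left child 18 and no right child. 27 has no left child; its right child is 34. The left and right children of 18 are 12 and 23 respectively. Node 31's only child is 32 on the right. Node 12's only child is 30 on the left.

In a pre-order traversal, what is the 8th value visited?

27

Pre-order visits the node, then its left subtree, then its right subtree.
Visit 9.
At 9: go left to 11.
  Visit 11.
  At 11: go left to 36.
    Visit 36.
    At 36: go left to 16.
      16 is a leaf — visit 16.
    At 36: go right to 37.
      Visit 37.
      At 37: go left to 31.
        Visit 31.
        At 31: no left child.
        At 31: go right to 32.
          32 is a leaf — visit 32.
      At 37: no right child.
  At 11: go right to 27.
    Visit 27.
    At 27: no left child.
    At 27: go right to 34.
      34 is a leaf — visit 34.
At 9: go right to 13.
  Visit 13.
  At 13: go left to 18.
    Visit 18.
    At 18: go left to 12.
      Visit 12.
      At 12: go left to 30.
        30 is a leaf — visit 30.
      At 12: no right child.
    At 18: go right to 23.
      23 is a leaf — visit 23.
  At 13: no right child.
Full pre-order sequence: 9, 11, 36, 16, 37, 31, 32, 27, 34, 13, 18, 12, 30, 23.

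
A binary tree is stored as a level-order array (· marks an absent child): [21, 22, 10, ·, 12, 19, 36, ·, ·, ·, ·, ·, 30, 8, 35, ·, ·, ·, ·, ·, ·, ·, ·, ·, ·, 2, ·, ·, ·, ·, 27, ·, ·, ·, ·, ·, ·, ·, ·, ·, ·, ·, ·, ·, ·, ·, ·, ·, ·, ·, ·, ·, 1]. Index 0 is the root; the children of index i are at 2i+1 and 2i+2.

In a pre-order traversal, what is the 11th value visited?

Pre-order visits the node, then its left subtree, then its right subtree.
Visit 21.
At 21: go left to 22.
  Visit 22.
  At 22: no left child.
  At 22: go right to 12.
    12 is a leaf — visit 12.
At 21: go right to 10.
  Visit 10.
  At 10: go left to 19.
    Visit 19.
    At 19: no left child.
    At 19: go right to 30.
      Visit 30.
      At 30: go left to 2.
        Visit 2.
        At 2: no left child.
        At 2: go right to 1.
          1 is a leaf — visit 1.
      At 30: no right child.
  At 10: go right to 36.
    Visit 36.
    At 36: go left to 8.
      8 is a leaf — visit 8.
    At 36: go right to 35.
      Visit 35.
      At 35: no left child.
      At 35: go right to 27.
        27 is a leaf — visit 27.
Full pre-order sequence: 21, 22, 12, 10, 19, 30, 2, 1, 36, 8, 35, 27.

35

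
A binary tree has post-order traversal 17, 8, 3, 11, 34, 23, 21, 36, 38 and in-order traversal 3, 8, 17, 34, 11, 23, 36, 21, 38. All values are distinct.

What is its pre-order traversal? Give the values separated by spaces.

38 36 23 34 3 8 17 11 21

The last element of post-order is the root; it splits in-order into left and right subtrees.
Root 38: left subtree has 8 nodes {3, 8, 17, 34, 11, 23, 36, 21}, right has 0 { }.
  Root 36: left subtree has 6 nodes {3, 8, 17, 34, 11, 23}, right has 1 {21}.
    Root 23: left subtree has 5 nodes {3, 8, 17, 34, 11}, right has 0 { }.
      Root 34: left subtree has 3 nodes {3, 8, 17}, right has 1 {11}.
        Root 3: left subtree has 0 nodes { }, right has 2 {8, 17}.
          Root 8: left subtree has 0 nodes { }, right has 1 {17}.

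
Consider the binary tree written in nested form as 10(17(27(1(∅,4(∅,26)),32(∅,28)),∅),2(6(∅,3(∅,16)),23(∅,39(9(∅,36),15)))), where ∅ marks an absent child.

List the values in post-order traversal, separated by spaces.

Post-order visits the left subtree, then the right subtree, then the node.
At 10: go left to 17.
  At 17: go left to 27.
    At 27: go left to 1.
      At 1: no left child.
      At 1: go right to 4.
        At 4: no left child.
        At 4: go right to 26.
          26 is a leaf — visit 26.
        Visit 4.
      Visit 1.
    At 27: go right to 32.
      At 32: no left child.
      At 32: go right to 28.
        28 is a leaf — visit 28.
      Visit 32.
    Visit 27.
  At 17: no right child.
  Visit 17.
At 10: go right to 2.
  At 2: go left to 6.
    At 6: no left child.
    At 6: go right to 3.
      At 3: no left child.
      At 3: go right to 16.
        16 is a leaf — visit 16.
      Visit 3.
    Visit 6.
  At 2: go right to 23.
    At 23: no left child.
    At 23: go right to 39.
      At 39: go left to 9.
        At 9: no left child.
        At 9: go right to 36.
          36 is a leaf — visit 36.
        Visit 9.
      At 39: go right to 15.
        15 is a leaf — visit 15.
      Visit 39.
    Visit 23.
  Visit 2.
Visit 10.

26 4 1 28 32 27 17 16 3 6 36 9 15 39 23 2 10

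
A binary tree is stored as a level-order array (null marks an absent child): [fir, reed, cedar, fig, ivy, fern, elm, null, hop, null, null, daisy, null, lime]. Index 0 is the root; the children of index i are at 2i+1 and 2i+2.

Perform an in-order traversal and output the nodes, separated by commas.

In-order visits the left subtree, then the node, then the right subtree.
At fir: go left to reed.
  At reed: go left to fig.
    At fig: no left child.
    Visit fig.
    At fig: go right to hop.
      hop is a leaf — visit hop.
  Visit reed.
  At reed: go right to ivy.
    ivy is a leaf — visit ivy.
Visit fir.
At fir: go right to cedar.
  At cedar: go left to fern.
    At fern: go left to daisy.
      daisy is a leaf — visit daisy.
    Visit fern.
    At fern: no right child.
  Visit cedar.
  At cedar: go right to elm.
    At elm: go left to lime.
      lime is a leaf — visit lime.
    Visit elm.
    At elm: no right child.

fig, hop, reed, ivy, fir, daisy, fern, cedar, lime, elm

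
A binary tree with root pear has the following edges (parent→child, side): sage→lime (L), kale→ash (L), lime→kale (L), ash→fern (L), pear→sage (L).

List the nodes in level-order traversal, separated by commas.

Level-order visits nodes level by level from the root, left to right within each level.
Level 0: pear
Level 1: sage
Level 2: lime
Level 3: kale
Level 4: ash
Level 5: fern

pear, sage, lime, kale, ash, fern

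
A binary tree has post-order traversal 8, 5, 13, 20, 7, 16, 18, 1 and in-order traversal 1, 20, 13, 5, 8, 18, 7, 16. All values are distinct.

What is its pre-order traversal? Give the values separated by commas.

1, 18, 20, 13, 5, 8, 16, 7

The last element of post-order is the root; it splits in-order into left and right subtrees.
Root 1: left subtree has 0 nodes { }, right has 7 {20, 13, 5, 8, 18, 7, 16}.
  Root 18: left subtree has 4 nodes {20, 13, 5, 8}, right has 2 {7, 16}.
    Root 20: left subtree has 0 nodes { }, right has 3 {13, 5, 8}.
      Root 13: left subtree has 0 nodes { }, right has 2 {5, 8}.
        Root 5: left subtree has 0 nodes { }, right has 1 {8}.
    Root 16: left subtree has 1 node {7}, right has 0 { }.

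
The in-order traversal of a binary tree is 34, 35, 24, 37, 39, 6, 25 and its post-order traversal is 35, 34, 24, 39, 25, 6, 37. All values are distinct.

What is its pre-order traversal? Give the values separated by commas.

37, 24, 34, 35, 6, 39, 25

The last element of post-order is the root; it splits in-order into left and right subtrees.
Root 37: left subtree has 3 nodes {34, 35, 24}, right has 3 {39, 6, 25}.
  Root 24: left subtree has 2 nodes {34, 35}, right has 0 { }.
    Root 34: left subtree has 0 nodes { }, right has 1 {35}.
  Root 6: left subtree has 1 node {39}, right has 1 {25}.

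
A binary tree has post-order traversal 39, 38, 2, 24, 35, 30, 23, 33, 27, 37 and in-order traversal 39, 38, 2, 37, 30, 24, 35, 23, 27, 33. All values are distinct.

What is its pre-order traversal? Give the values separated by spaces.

The last element of post-order is the root; it splits in-order into left and right subtrees.
Root 37: left subtree has 3 nodes {39, 38, 2}, right has 6 {30, 24, 35, 23, 27, 33}.
  Root 2: left subtree has 2 nodes {39, 38}, right has 0 { }.
    Root 38: left subtree has 1 node {39}, right has 0 { }.
  Root 27: left subtree has 4 nodes {30, 24, 35, 23}, right has 1 {33}.
    Root 23: left subtree has 3 nodes {30, 24, 35}, right has 0 { }.
      Root 30: left subtree has 0 nodes { }, right has 2 {24, 35}.
        Root 35: left subtree has 1 node {24}, right has 0 { }.

37 2 38 39 27 23 30 35 24 33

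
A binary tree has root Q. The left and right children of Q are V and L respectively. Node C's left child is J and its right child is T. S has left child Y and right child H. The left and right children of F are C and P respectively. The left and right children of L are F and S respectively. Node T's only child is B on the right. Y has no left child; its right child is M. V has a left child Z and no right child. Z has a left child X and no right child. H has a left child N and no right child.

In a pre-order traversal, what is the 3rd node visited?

Pre-order visits the node, then its left subtree, then its right subtree.
Visit Q.
At Q: go left to V.
  Visit V.
  At V: go left to Z.
    Visit Z.
    At Z: go left to X.
      X is a leaf — visit X.
    At Z: no right child.
  At V: no right child.
At Q: go right to L.
  Visit L.
  At L: go left to F.
    Visit F.
    At F: go left to C.
      Visit C.
      At C: go left to J.
        J is a leaf — visit J.
      At C: go right to T.
        Visit T.
        At T: no left child.
        At T: go right to B.
          B is a leaf — visit B.
    At F: go right to P.
      P is a leaf — visit P.
  At L: go right to S.
    Visit S.
    At S: go left to Y.
      Visit Y.
      At Y: no left child.
      At Y: go right to M.
        M is a leaf — visit M.
    At S: go right to H.
      Visit H.
      At H: go left to N.
        N is a leaf — visit N.
      At H: no right child.
Full pre-order sequence: Q, V, Z, X, L, F, C, J, T, B, P, S, Y, M, H, N.

Z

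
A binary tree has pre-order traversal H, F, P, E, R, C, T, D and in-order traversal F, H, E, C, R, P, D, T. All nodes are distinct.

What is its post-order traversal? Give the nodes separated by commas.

F, C, R, E, D, T, P, H

The first element of pre-order is the root; it splits in-order into left and right subtrees.
Root H: left subtree has 1 node {F}, right has 6 {E, C, R, P, D, T}.
  Root P: left subtree has 3 nodes {E, C, R}, right has 2 {D, T}.
    Root E: left subtree has 0 nodes { }, right has 2 {C, R}.
      Root R: left subtree has 1 node {C}, right has 0 { }.
    Root T: left subtree has 1 node {D}, right has 0 { }.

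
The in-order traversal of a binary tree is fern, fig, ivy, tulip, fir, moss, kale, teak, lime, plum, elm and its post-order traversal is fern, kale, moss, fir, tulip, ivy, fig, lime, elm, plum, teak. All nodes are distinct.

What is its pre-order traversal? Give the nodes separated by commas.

The last element of post-order is the root; it splits in-order into left and right subtrees.
Root teak: left subtree has 7 nodes {fern, fig, ivy, tulip, fir, moss, kale}, right has 3 {lime, plum, elm}.
  Root fig: left subtree has 1 node {fern}, right has 5 {ivy, tulip, fir, moss, kale}.
    Root ivy: left subtree has 0 nodes { }, right has 4 {tulip, fir, moss, kale}.
      Root tulip: left subtree has 0 nodes { }, right has 3 {fir, moss, kale}.
        Root fir: left subtree has 0 nodes { }, right has 2 {moss, kale}.
          Root moss: left subtree has 0 nodes { }, right has 1 {kale}.
  Root plum: left subtree has 1 node {lime}, right has 1 {elm}.

teak, fig, fern, ivy, tulip, fir, moss, kale, plum, lime, elm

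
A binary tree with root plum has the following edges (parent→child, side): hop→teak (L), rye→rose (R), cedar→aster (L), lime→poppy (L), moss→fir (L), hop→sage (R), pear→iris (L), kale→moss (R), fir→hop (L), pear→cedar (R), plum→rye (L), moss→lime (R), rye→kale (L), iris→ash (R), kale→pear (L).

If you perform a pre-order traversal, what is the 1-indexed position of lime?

Pre-order visits the node, then its left subtree, then its right subtree.
Visit plum.
At plum: go left to rye.
  Visit rye.
  At rye: go left to kale.
    Visit kale.
    At kale: go left to pear.
      Visit pear.
      At pear: go left to iris.
        Visit iris.
        At iris: no left child.
        At iris: go right to ash.
          ash is a leaf — visit ash.
      At pear: go right to cedar.
        Visit cedar.
        At cedar: go left to aster.
          aster is a leaf — visit aster.
        At cedar: no right child.
    At kale: go right to moss.
      Visit moss.
      At moss: go left to fir.
        Visit fir.
        At fir: go left to hop.
          Visit hop.
          At hop: go left to teak.
            teak is a leaf — visit teak.
          At hop: go right to sage.
            sage is a leaf — visit sage.
        At fir: no right child.
      At moss: go right to lime.
        Visit lime.
        At lime: go left to poppy.
          poppy is a leaf — visit poppy.
        At lime: no right child.
  At rye: go right to rose.
    rose is a leaf — visit rose.
At plum: no right child.
Full pre-order sequence: plum, rye, kale, pear, iris, ash, cedar, aster, moss, fir, hop, teak, sage, lime, poppy, rose.

14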